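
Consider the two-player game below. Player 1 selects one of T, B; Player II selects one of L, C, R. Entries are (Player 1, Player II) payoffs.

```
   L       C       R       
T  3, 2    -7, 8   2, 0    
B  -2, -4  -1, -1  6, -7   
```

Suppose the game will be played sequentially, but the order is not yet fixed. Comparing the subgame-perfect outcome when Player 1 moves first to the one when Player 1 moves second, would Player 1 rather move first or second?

If Player 1 leads: Player II's best replies are T→C, B→C; Player 1's induced payoffs -7, -1; outcome (B, C), payoffs (-1, -1).
If Player II leads: Player 1's best replies are L→T, C→B, R→B; Player II's induced payoffs 2, -1, -7; outcome (T, L), payoffs (3, 2).
Player 1 gets -1 moving first and 3 moving second, so Player 1 prefers to move second.

second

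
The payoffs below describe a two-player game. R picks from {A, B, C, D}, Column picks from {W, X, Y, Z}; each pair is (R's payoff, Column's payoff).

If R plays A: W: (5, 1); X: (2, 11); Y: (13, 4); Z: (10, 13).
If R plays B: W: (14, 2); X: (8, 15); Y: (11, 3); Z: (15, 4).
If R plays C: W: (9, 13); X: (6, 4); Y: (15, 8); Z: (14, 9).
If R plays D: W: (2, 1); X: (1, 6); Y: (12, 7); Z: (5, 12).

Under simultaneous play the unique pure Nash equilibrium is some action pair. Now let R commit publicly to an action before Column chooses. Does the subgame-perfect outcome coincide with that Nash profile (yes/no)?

Column best-responds to each possible R move:
- A → Column plays Z (best of 1, 11, 4, 13); R gets 10.
- B → Column plays X (best of 2, 15, 3, 4); R gets 8.
- C → Column plays W (best of 13, 4, 8, 9); R gets 9.
- D → Column plays Z (best of 1, 6, 7, 12); R gets 5.
R's induced payoffs are 10, 8, 9, 5, so R commits to A. Subgame-perfect outcome: (A, Z) with payoffs (10, 13).
Under simultaneous play:
R's best replies: W→B; X→B; Y→C; Z→B.
Column's best replies: A→Z; B→X; C→W; D→Z.
The unique mutual best reply is (B, X), giving (8, 15).
Sequential outcome (A, Z) differs from the Nash profile (B, X).

no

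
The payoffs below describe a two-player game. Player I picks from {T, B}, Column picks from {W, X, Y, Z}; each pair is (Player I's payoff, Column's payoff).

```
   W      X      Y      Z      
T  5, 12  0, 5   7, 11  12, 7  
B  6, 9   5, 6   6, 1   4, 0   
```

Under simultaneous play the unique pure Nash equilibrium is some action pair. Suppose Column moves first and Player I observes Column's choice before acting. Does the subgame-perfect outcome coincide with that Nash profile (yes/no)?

Solve by backward induction (Column leads).
- W: Player I compares 5, 6 and picks B; Column would get 9.
- X: Player I compares 0, 5 and picks B; Column would get 6.
- Y: Player I compares 7, 6 and picks T; Column would get 11.
- Z: Player I compares 12, 4 and picks T; Column would get 7.
Column's induced payoffs are 9, 6, 11, 7, so Column commits to Y. Subgame-perfect outcome: (T, Y) with payoffs (7, 11).
For the simultaneous game, intersect best replies.
Player I's best replies: W→B; X→B; Y→T; Z→T.
Column's best replies: T→W; B→W.
The unique mutual best reply is (B, W), giving (6, 9).
Sequential outcome (T, Y) differs from the Nash profile (B, W).

no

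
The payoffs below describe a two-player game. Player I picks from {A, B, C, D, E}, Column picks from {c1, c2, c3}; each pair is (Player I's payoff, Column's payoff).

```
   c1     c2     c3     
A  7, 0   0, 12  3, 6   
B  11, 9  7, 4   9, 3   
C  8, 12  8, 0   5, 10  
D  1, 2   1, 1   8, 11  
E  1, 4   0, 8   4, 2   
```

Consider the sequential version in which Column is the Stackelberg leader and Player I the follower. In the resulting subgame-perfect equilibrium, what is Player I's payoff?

Solve by backward induction (Column leads).
- c1: Player I compares 7, 11, 8, 1, 1 and picks B; Column would get 9.
- c2: Player I compares 0, 7, 8, 1, 0 and picks C; Column would get 0.
- c3: Player I compares 3, 9, 5, 8, 4 and picks B; Column would get 3.
Maximizing over 9, 0, 3, Column chooses c1. Subgame-perfect outcome: (B, c1) with payoffs (11, 9).

11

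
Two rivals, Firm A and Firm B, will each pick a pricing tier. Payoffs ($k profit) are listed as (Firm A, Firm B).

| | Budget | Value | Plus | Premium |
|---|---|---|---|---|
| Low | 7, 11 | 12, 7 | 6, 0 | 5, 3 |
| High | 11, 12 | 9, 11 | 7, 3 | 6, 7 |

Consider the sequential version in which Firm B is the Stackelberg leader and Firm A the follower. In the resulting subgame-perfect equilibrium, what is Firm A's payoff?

Firm A best-responds to each possible Firm B move:
- Budget: Firm A compares 7, 11 and picks High; Firm B would get 12.
- Value: Firm A compares 12, 9 and picks Low; Firm B would get 7.
- Plus: Firm A compares 6, 7 and picks High; Firm B would get 3.
- Premium: Firm A compares 5, 6 and picks High; Firm B would get 7.
Firm B's induced payoffs are 12, 7, 3, 7, so Firm B commits to Budget. Subgame-perfect outcome: (High, Budget) with payoffs (11, 12).

11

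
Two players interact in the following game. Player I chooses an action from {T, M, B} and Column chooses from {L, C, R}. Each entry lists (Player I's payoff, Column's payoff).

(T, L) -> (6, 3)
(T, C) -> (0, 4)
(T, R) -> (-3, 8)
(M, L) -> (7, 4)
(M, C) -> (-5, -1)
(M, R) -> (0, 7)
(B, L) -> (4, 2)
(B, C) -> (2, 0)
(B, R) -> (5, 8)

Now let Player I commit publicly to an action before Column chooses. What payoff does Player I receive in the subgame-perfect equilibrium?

5

Solve by backward induction (Player I leads).
- T → Column plays R (best of 3, 4, 8); Player I gets -3.
- M → Column plays R (best of 4, -1, 7); Player I gets 0.
- B → Column plays R (best of 2, 0, 8); Player I gets 5.
Maximizing over -3, 0, 5, Player I chooses B. Subgame-perfect outcome: (B, R) with payoffs (5, 8).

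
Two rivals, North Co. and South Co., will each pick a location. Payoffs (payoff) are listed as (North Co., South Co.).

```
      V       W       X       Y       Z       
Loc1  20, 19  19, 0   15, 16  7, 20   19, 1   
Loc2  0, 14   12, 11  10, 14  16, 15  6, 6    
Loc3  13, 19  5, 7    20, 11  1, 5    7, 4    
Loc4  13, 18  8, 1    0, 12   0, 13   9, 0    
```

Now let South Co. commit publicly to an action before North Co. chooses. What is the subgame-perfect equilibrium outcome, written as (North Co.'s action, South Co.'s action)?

(Loc1, V)

Solve by backward induction (South Co. leads).
- V: BR = Loc1, leader payoff 19.
- W: BR = Loc1, leader payoff 0.
- X: BR = Loc3, leader payoff 11.
- Y: BR = Loc2, leader payoff 15.
- Z: BR = Loc1, leader payoff 1.
Maximizing over 19, 0, 11, 15, 1, South Co. chooses V. Subgame-perfect outcome: (Loc1, V) with payoffs (20, 19).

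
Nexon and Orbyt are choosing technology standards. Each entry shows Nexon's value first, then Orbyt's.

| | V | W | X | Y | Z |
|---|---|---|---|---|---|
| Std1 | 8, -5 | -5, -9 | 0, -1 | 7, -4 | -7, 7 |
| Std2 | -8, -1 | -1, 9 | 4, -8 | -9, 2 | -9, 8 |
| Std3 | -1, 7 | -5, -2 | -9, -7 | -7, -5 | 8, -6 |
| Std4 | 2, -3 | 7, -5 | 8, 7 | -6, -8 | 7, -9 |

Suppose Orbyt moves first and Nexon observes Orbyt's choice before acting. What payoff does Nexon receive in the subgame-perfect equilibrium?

Backward induction with Orbyt moving first.
- V: BR = Std1, leader payoff -5.
- W: BR = Std4, leader payoff -5.
- X: BR = Std4, leader payoff 7.
- Y: BR = Std1, leader payoff -4.
- Z: BR = Std3, leader payoff -6.
Maximizing over -5, -5, 7, -4, -6, Orbyt chooses X. Subgame-perfect outcome: (Std4, X) with payoffs (8, 7).

8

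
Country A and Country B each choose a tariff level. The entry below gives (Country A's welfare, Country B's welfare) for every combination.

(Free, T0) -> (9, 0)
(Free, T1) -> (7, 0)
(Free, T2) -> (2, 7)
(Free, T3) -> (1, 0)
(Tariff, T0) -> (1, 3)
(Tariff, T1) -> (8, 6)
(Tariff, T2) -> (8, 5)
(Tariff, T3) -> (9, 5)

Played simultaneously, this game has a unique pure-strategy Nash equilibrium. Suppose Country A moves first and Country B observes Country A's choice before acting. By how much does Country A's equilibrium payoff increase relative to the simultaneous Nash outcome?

0

Solve by backward induction (Country A leads).
- Free: Country B compares 0, 0, 7, 0 and picks T2; Country A would get 2.
- Tariff: Country B compares 3, 6, 5, 5 and picks T1; Country A would get 8.
Maximizing over 2, 8, Country A chooses Tariff. Subgame-perfect outcome: (Tariff, T1) with payoffs (8, 6).
Now find the simultaneous Nash equilibrium.
Country A's best replies: T0→Free; T1→Tariff; T2→Tariff; T3→Tariff.
Country B's best replies: Free→T2; Tariff→T1.
Only (Tariff, T1) has each player best-responding; Nash payoffs (8, 6).
Country A's commitment gain: 8 − 8 = 0.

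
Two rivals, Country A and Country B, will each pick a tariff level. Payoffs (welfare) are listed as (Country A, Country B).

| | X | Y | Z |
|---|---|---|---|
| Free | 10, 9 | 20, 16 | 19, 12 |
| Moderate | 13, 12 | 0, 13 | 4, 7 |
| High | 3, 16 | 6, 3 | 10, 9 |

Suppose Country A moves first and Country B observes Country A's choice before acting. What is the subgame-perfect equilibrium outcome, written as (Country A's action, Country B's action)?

(Free, Y)

Backward induction with Country A moving first.
- Free → Country B plays Y (best of 9, 16, 12); Country A gets 20.
- Moderate → Country B plays Y (best of 12, 13, 7); Country A gets 0.
- High → Country B plays X (best of 16, 3, 9); Country A gets 3.
Among 20, 0, 3, the best is 20 at Free. Subgame-perfect outcome: (Free, Y) with payoffs (20, 16).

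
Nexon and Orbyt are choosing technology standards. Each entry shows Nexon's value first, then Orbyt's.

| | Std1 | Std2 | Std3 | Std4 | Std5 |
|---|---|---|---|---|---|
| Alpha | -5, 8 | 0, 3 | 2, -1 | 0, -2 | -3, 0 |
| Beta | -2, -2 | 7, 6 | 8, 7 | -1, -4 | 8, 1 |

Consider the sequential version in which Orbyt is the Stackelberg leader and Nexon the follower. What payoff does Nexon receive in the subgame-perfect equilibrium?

8

Solve by backward induction (Orbyt leads).
- Std1: BR = Beta, leader payoff -2.
- Std2: BR = Beta, leader payoff 6.
- Std3: BR = Beta, leader payoff 7.
- Std4: BR = Alpha, leader payoff -2.
- Std5: BR = Beta, leader payoff 1.
Among -2, 6, 7, -2, 1, the best is 7 at Std3. Subgame-perfect outcome: (Beta, Std3) with payoffs (8, 7).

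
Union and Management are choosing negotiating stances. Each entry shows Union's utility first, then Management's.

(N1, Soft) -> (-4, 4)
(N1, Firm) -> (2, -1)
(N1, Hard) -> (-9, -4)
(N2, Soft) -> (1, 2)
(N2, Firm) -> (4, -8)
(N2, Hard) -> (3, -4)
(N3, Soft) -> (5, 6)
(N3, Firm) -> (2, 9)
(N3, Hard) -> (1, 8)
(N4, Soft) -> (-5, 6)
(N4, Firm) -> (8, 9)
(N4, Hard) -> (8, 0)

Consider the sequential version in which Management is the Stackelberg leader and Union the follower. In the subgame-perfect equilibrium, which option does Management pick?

Firm

Union best-responds to each possible Management move:
- Soft: BR = N3, leader payoff 6.
- Firm: BR = N4, leader payoff 9.
- Hard: BR = N4, leader payoff 0.
Among 6, 9, 0, the best is 9 at Firm. Subgame-perfect outcome: (N4, Firm) with payoffs (8, 9).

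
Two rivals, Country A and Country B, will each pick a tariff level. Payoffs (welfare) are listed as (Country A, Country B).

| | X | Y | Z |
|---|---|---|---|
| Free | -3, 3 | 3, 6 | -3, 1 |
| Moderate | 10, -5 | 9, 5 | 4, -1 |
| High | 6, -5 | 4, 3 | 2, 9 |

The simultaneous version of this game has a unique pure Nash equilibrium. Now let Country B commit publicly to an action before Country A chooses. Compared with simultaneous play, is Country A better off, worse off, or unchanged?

unchanged

Backward induction with Country B moving first.
- X: Country A compares -3, 10, 6 and picks Moderate; Country B would get -5.
- Y: Country A compares 3, 9, 4 and picks Moderate; Country B would get 5.
- Z: Country A compares -3, 4, 2 and picks Moderate; Country B would get -1.
Country B's induced payoffs are -5, 5, -1, so Country B commits to Y. Subgame-perfect outcome: (Moderate, Y) with payoffs (9, 5).
For the simultaneous game, intersect best replies.
Country A's best replies: X→Moderate; Y→Moderate; Z→Moderate.
Country B's best replies: Free→Y; Moderate→Y; High→Z.
Only (Moderate, Y) has each player best-responding; Nash payoffs (9, 5).
Country A earns 9 sequentially versus 9 at the Nash outcome: unchanged.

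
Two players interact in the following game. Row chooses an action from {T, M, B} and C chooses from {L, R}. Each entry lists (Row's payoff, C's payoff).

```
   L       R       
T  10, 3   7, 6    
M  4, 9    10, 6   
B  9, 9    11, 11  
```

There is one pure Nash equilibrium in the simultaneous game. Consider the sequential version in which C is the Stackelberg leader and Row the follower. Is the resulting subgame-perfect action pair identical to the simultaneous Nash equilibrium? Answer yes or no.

yes

Row best-responds to each possible C move:
- L → Row plays T (best of 10, 4, 9); C gets 3.
- R → Row plays B (best of 7, 10, 11); C gets 11.
Maximizing over 3, 11, C chooses R. Subgame-perfect outcome: (B, R) with payoffs (11, 11).
Now find the simultaneous Nash equilibrium.
Row's best replies: L→T; R→B.
C's best replies: T→R; M→L; B→R.
The unique mutual best reply is (B, R), giving (11, 11).
Sequential outcome (B, R) coincides with the Nash profile (B, R).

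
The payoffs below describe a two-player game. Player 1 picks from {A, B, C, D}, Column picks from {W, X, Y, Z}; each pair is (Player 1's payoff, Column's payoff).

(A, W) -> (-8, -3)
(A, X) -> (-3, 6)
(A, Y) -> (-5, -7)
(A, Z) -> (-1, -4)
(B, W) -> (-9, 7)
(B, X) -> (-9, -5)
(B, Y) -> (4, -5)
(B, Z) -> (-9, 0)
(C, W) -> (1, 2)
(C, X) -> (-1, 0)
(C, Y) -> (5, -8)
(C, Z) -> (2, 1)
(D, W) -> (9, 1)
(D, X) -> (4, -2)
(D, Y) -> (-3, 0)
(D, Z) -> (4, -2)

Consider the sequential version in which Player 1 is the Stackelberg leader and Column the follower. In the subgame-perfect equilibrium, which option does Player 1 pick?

Solve by backward induction (Player 1 leads).
- A: BR = X, leader payoff -3.
- B: BR = W, leader payoff -9.
- C: BR = W, leader payoff 1.
- D: BR = W, leader payoff 9.
Player 1's induced payoffs are -3, -9, 1, 9, so Player 1 commits to D. Subgame-perfect outcome: (D, W) with payoffs (9, 1).

D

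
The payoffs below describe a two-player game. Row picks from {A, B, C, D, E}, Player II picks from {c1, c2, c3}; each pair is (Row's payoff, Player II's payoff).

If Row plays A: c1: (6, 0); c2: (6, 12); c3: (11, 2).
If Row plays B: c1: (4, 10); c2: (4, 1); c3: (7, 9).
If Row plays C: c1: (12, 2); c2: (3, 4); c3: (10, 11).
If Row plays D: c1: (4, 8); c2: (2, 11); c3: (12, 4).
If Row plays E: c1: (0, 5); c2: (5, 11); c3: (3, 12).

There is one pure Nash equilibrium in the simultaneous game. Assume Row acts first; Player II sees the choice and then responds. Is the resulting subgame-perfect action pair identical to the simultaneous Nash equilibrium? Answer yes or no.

Work backward from Player II's decision.
- A → Player II plays c2 (best of 0, 12, 2); Row gets 6.
- B → Player II plays c1 (best of 10, 1, 9); Row gets 4.
- C → Player II plays c3 (best of 2, 4, 11); Row gets 10.
- D → Player II plays c2 (best of 8, 11, 4); Row gets 2.
- E → Player II plays c3 (best of 5, 11, 12); Row gets 3.
Among 6, 4, 10, 2, 3, the best is 10 at C. Subgame-perfect outcome: (C, c3) with payoffs (10, 11).
Under simultaneous play:
Row's best replies: c1→C; c2→A; c3→D.
Player II's best replies: A→c2; B→c1; C→c3; D→c2; E→c3.
The unique mutual best reply is (A, c2), giving (6, 12).
Sequential outcome (C, c3) differs from the Nash profile (A, c2).

no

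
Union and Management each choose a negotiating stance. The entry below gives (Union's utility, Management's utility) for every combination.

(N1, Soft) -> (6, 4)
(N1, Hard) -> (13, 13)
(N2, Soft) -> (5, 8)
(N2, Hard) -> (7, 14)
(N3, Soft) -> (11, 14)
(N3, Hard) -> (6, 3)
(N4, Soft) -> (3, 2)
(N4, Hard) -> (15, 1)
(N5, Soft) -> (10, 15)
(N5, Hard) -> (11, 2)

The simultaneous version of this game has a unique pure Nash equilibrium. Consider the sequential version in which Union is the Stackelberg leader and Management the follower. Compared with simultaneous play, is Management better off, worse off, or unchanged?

Solve by backward induction (Union leads).
- N1 → Management plays Hard (best of 4, 13); Union gets 13.
- N2 → Management plays Hard (best of 8, 14); Union gets 7.
- N3 → Management plays Soft (best of 14, 3); Union gets 11.
- N4 → Management plays Soft (best of 2, 1); Union gets 3.
- N5 → Management plays Soft (best of 15, 2); Union gets 10.
Union's induced payoffs are 13, 7, 11, 3, 10, so Union commits to N1. Subgame-perfect outcome: (N1, Hard) with payoffs (13, 13).
Now find the simultaneous Nash equilibrium.
Union's best replies: Soft→N3; Hard→N4.
Management's best replies: N1→Hard; N2→Hard; N3→Soft; N4→Soft; N5→Soft.
Only (N3, Soft) has each player best-responding; Nash payoffs (11, 14).
Management earns 13 sequentially versus 14 at the Nash outcome: worse off.

worse off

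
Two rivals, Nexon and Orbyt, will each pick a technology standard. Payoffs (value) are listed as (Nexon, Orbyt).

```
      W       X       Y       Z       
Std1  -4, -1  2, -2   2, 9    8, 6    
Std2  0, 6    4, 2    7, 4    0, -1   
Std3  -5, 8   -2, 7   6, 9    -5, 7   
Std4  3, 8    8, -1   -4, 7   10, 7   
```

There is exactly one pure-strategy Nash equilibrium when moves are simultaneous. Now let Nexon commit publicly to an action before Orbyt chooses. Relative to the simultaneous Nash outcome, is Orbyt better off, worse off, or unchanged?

better off

Backward induction with Nexon moving first.
- Std1: Orbyt compares -1, -2, 9, 6 and picks Y; Nexon would get 2.
- Std2: Orbyt compares 6, 2, 4, -1 and picks W; Nexon would get 0.
- Std3: Orbyt compares 8, 7, 9, 7 and picks Y; Nexon would get 6.
- Std4: Orbyt compares 8, -1, 7, 7 and picks W; Nexon would get 3.
Maximizing over 2, 0, 6, 3, Nexon chooses Std3. Subgame-perfect outcome: (Std3, Y) with payoffs (6, 9).
For the simultaneous game, intersect best replies.
Nexon's best replies: W→Std4; X→Std4; Y→Std2; Z→Std4.
Orbyt's best replies: Std1→Y; Std2→W; Std3→Y; Std4→W.
Only (Std4, W) has each player best-responding; Nash payoffs (3, 8).
Orbyt earns 9 sequentially versus 8 at the Nash outcome: better off.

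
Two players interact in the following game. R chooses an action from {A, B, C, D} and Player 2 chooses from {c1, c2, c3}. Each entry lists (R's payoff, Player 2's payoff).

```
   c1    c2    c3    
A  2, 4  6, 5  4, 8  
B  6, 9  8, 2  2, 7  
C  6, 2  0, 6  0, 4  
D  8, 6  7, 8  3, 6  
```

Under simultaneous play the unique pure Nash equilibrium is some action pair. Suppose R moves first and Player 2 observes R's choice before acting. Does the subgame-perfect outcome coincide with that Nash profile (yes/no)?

Work backward from Player 2's decision.
- A: Player 2 compares 4, 5, 8 and picks c3; R would get 4.
- B: Player 2 compares 9, 2, 7 and picks c1; R would get 6.
- C: Player 2 compares 2, 6, 4 and picks c2; R would get 0.
- D: Player 2 compares 6, 8, 6 and picks c2; R would get 7.
R's induced payoffs are 4, 6, 0, 7, so R commits to D. Subgame-perfect outcome: (D, c2) with payoffs (7, 8).
Under simultaneous play:
R's best replies: c1→D; c2→B; c3→A.
Player 2's best replies: A→c3; B→c1; C→c2; D→c2.
The unique mutual best reply is (A, c3), giving (4, 8).
Sequential outcome (D, c2) differs from the Nash profile (A, c3).

no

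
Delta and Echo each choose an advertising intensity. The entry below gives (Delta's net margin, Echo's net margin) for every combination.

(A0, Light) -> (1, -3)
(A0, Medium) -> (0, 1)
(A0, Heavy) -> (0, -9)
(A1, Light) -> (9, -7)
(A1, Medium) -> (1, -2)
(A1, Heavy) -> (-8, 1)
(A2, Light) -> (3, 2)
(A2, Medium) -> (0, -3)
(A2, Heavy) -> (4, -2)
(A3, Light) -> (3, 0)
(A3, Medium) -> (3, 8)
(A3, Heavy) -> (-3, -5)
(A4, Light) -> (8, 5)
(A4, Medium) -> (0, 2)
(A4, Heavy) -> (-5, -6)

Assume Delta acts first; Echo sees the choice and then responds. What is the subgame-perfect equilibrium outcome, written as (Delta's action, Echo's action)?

(A4, Light)

Work backward from Echo's decision.
- A0: BR = Medium, leader payoff 0.
- A1: BR = Heavy, leader payoff -8.
- A2: BR = Light, leader payoff 3.
- A3: BR = Medium, leader payoff 3.
- A4: BR = Light, leader payoff 8.
Delta's induced payoffs are 0, -8, 3, 3, 8, so Delta commits to A4. Subgame-perfect outcome: (A4, Light) with payoffs (8, 5).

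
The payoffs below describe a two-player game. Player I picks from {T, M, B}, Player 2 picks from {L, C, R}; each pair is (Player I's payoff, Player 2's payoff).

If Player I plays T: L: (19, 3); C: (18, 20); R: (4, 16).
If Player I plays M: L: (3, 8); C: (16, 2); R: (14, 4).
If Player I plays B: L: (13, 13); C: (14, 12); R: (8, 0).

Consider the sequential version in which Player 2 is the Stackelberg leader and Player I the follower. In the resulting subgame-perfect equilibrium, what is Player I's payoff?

18

Solve by backward induction (Player 2 leads).
- L → Player I plays T (best of 19, 3, 13); Player 2 gets 3.
- C → Player I plays T (best of 18, 16, 14); Player 2 gets 20.
- R → Player I plays M (best of 4, 14, 8); Player 2 gets 4.
Maximizing over 3, 20, 4, Player 2 chooses C. Subgame-perfect outcome: (T, C) with payoffs (18, 20).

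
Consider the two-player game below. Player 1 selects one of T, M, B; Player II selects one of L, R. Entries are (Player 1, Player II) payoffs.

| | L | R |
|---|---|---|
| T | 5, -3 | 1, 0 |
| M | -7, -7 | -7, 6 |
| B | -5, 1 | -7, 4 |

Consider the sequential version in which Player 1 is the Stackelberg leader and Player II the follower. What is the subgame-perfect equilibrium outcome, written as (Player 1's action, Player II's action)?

Solve by backward induction (Player 1 leads).
- T: Player II compares -3, 0 and picks R; Player 1 would get 1.
- M: Player II compares -7, 6 and picks R; Player 1 would get -7.
- B: Player II compares 1, 4 and picks R; Player 1 would get -7.
Maximizing over 1, -7, -7, Player 1 chooses T. Subgame-perfect outcome: (T, R) with payoffs (1, 0).

(T, R)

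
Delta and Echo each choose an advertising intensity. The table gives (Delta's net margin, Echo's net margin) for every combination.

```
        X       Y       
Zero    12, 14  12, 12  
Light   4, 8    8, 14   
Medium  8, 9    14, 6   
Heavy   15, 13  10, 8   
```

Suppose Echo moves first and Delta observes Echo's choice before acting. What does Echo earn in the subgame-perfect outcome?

Delta best-responds to each possible Echo move:
- X: Delta compares 12, 4, 8, 15 and picks Heavy; Echo would get 13.
- Y: Delta compares 12, 8, 14, 10 and picks Medium; Echo would get 6.
Among 13, 6, the best is 13 at X. Subgame-perfect outcome: (Heavy, X) with payoffs (15, 13).

13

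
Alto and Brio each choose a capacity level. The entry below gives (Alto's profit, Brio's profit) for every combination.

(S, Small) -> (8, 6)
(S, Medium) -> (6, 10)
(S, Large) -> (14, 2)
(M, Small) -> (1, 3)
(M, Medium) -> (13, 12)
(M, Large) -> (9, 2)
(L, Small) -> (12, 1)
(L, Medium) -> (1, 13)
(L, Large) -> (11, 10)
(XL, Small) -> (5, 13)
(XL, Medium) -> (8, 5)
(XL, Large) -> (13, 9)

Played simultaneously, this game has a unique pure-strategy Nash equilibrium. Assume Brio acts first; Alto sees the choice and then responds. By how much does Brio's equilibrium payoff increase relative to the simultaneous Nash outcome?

0

Solve by backward induction (Brio leads).
- Small: BR = L, leader payoff 1.
- Medium: BR = M, leader payoff 12.
- Large: BR = S, leader payoff 2.
Maximizing over 1, 12, 2, Brio chooses Medium. Subgame-perfect outcome: (M, Medium) with payoffs (13, 12).
Now find the simultaneous Nash equilibrium.
Alto's best replies: Small→L; Medium→M; Large→S.
Brio's best replies: S→Medium; M→Medium; L→Medium; XL→Small.
Only (M, Medium) has each player best-responding; Nash payoffs (13, 12).
Brio's commitment gain: 12 − 12 = 0.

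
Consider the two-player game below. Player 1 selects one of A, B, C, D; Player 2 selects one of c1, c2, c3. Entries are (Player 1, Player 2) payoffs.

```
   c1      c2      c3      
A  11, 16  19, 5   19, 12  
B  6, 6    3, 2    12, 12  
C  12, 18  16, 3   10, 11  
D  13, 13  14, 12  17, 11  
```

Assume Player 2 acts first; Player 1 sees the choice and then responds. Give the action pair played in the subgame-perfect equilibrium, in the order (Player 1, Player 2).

Player 1 best-responds to each possible Player 2 move:
- c1: Player 1 compares 11, 6, 12, 13 and picks D; Player 2 would get 13.
- c2: Player 1 compares 19, 3, 16, 14 and picks A; Player 2 would get 5.
- c3: Player 1 compares 19, 12, 10, 17 and picks A; Player 2 would get 12.
Maximizing over 13, 5, 12, Player 2 chooses c1. Subgame-perfect outcome: (D, c1) with payoffs (13, 13).

(D, c1)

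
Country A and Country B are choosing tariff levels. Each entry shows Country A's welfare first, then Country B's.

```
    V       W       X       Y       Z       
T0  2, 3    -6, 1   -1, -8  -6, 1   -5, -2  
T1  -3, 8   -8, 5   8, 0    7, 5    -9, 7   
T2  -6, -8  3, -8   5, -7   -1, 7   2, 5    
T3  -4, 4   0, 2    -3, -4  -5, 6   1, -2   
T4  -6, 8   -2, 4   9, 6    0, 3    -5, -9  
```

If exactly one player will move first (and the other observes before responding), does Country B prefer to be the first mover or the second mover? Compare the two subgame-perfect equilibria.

first

If Country A leads: Country B's best replies are T0→V, T1→V, T2→Y, T3→Y, T4→V; Country A's induced payoffs 2, -3, -1, -5, -6; outcome (T0, V), payoffs (2, 3).
If Country B leads: Country A's best replies are V→T0, W→T2, X→T4, Y→T1, Z→T2; Country B's induced payoffs 3, -8, 6, 5, 5; outcome (T4, X), payoffs (9, 6).
Country B gets 6 moving first and 3 moving second, so Country B prefers to move first.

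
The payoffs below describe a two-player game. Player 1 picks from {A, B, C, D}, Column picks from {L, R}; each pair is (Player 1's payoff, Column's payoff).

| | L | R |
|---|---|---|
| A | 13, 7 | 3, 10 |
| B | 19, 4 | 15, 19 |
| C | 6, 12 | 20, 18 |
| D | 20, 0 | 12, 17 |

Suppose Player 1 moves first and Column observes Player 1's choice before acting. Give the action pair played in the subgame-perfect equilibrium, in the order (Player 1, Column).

Backward induction with Player 1 moving first.
- A: Column compares 7, 10 and picks R; Player 1 would get 3.
- B: Column compares 4, 19 and picks R; Player 1 would get 15.
- C: Column compares 12, 18 and picks R; Player 1 would get 20.
- D: Column compares 0, 17 and picks R; Player 1 would get 12.
Among 3, 15, 20, 12, the best is 20 at C. Subgame-perfect outcome: (C, R) with payoffs (20, 18).

(C, R)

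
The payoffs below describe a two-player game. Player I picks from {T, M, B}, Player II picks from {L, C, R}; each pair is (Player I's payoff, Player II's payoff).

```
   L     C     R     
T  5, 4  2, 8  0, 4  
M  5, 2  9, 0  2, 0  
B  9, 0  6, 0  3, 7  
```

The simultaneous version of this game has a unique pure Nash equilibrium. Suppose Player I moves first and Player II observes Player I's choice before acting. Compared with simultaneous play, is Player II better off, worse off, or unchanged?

Backward induction with Player I moving first.
- T: BR = C, leader payoff 2.
- M: BR = L, leader payoff 5.
- B: BR = R, leader payoff 3.
Among 2, 5, 3, the best is 5 at M. Subgame-perfect outcome: (M, L) with payoffs (5, 2).
For the simultaneous game, intersect best replies.
Player I's best replies: L→B; C→M; R→B.
Player II's best replies: T→C; M→L; B→R.
Only (B, R) has each player best-responding; Nash payoffs (3, 7).
Player II earns 2 sequentially versus 7 at the Nash outcome: worse off.

worse off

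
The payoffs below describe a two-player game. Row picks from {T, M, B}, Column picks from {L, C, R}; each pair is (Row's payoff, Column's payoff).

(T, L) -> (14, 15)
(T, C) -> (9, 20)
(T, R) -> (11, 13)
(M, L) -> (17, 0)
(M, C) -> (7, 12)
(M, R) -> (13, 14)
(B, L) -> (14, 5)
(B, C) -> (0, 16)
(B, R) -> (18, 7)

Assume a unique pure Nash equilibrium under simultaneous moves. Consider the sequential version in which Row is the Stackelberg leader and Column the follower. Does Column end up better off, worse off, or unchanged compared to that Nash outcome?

Work backward from Column's decision.
- T: BR = C, leader payoff 9.
- M: BR = R, leader payoff 13.
- B: BR = C, leader payoff 0.
Row's induced payoffs are 9, 13, 0, so Row commits to M. Subgame-perfect outcome: (M, R) with payoffs (13, 14).
Now find the simultaneous Nash equilibrium.
Row's best replies: L→M; C→T; R→B.
Column's best replies: T→C; M→R; B→C.
Only (T, C) has each player best-responding; Nash payoffs (9, 20).
Column earns 14 sequentially versus 20 at the Nash outcome: worse off.

worse off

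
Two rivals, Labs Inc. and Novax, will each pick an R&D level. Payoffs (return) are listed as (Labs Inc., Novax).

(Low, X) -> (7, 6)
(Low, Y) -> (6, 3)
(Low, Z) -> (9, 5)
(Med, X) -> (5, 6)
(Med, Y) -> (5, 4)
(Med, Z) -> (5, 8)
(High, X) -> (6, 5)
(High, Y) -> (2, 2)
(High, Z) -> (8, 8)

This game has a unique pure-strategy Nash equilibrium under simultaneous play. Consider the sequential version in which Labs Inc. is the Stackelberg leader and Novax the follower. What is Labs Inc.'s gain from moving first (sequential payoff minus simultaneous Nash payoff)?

Novax best-responds to each possible Labs Inc. move:
- Low → Novax plays X (best of 6, 3, 5); Labs Inc. gets 7.
- Med → Novax plays Z (best of 6, 4, 8); Labs Inc. gets 5.
- High → Novax plays Z (best of 5, 2, 8); Labs Inc. gets 8.
Labs Inc.'s induced payoffs are 7, 5, 8, so Labs Inc. commits to High. Subgame-perfect outcome: (High, Z) with payoffs (8, 8).
Under simultaneous play:
Labs Inc.'s best replies: X→Low; Y→Low; Z→Low.
Novax's best replies: Low→X; Med→Z; High→Z.
The unique mutual best reply is (Low, X), giving (7, 6).
Labs Inc.'s commitment gain: 8 − 7 = 1.

1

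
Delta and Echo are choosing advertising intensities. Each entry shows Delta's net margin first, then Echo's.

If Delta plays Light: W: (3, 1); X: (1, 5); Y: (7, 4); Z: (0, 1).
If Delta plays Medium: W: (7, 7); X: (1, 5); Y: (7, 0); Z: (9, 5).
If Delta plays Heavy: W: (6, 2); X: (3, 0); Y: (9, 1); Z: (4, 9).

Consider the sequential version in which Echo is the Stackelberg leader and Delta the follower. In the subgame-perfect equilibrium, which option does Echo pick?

W

Work backward from Delta's decision.
- W: BR = Medium, leader payoff 7.
- X: BR = Heavy, leader payoff 0.
- Y: BR = Heavy, leader payoff 1.
- Z: BR = Medium, leader payoff 5.
Maximizing over 7, 0, 1, 5, Echo chooses W. Subgame-perfect outcome: (Medium, W) with payoffs (7, 7).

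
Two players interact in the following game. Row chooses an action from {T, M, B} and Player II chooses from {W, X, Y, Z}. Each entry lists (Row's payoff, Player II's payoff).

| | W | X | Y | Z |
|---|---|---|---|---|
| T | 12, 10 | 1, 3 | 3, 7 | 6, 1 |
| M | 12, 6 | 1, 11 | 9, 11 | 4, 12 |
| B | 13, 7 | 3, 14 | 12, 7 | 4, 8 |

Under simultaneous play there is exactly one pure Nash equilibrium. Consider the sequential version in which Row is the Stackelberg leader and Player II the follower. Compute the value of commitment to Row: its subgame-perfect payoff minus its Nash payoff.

9

Solve by backward induction (Row leads).
- T → Player II plays W (best of 10, 3, 7, 1); Row gets 12.
- M → Player II plays Z (best of 6, 11, 11, 12); Row gets 4.
- B → Player II plays X (best of 7, 14, 7, 8); Row gets 3.
Row's induced payoffs are 12, 4, 3, so Row commits to T. Subgame-perfect outcome: (T, W) with payoffs (12, 10).
Under simultaneous play:
Row's best replies: W→B; X→B; Y→B; Z→T.
Player II's best replies: T→W; M→Z; B→X.
Only (B, X) has each player best-responding; Nash payoffs (3, 14).
Row's commitment gain: 12 − 3 = 9.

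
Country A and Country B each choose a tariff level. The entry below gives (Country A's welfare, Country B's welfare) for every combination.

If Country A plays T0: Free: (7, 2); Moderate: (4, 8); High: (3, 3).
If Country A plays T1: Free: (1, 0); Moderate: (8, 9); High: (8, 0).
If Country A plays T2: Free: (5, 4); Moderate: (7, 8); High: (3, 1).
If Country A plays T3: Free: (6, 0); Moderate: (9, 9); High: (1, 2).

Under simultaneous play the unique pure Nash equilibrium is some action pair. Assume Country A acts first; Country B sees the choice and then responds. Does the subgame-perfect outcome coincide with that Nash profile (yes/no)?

Solve by backward induction (Country A leads).
- T0: Country B compares 2, 8, 3 and picks Moderate; Country A would get 4.
- T1: Country B compares 0, 9, 0 and picks Moderate; Country A would get 8.
- T2: Country B compares 4, 8, 1 and picks Moderate; Country A would get 7.
- T3: Country B compares 0, 9, 2 and picks Moderate; Country A would get 9.
Maximizing over 4, 8, 7, 9, Country A chooses T3. Subgame-perfect outcome: (T3, Moderate) with payoffs (9, 9).
For the simultaneous game, intersect best replies.
Country A's best replies: Free→T0; Moderate→T3; High→T1.
Country B's best replies: T0→Moderate; T1→Moderate; T2→Moderate; T3→Moderate.
Only (T3, Moderate) has each player best-responding; Nash payoffs (9, 9).
Sequential outcome (T3, Moderate) coincides with the Nash profile (T3, Moderate).

yes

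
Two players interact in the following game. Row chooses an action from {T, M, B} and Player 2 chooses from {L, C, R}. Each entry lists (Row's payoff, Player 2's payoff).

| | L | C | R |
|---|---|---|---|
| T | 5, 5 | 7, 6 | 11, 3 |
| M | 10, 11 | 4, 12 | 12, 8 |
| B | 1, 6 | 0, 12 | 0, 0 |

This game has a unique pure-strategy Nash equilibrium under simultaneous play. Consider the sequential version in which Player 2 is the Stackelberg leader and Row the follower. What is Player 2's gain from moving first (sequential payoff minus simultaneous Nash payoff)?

5

Solve by backward induction (Player 2 leads).
- L → Row plays M (best of 5, 10, 1); Player 2 gets 11.
- C → Row plays T (best of 7, 4, 0); Player 2 gets 6.
- R → Row plays M (best of 11, 12, 0); Player 2 gets 8.
Among 11, 6, 8, the best is 11 at L. Subgame-perfect outcome: (M, L) with payoffs (10, 11).
Now find the simultaneous Nash equilibrium.
Row's best replies: L→M; C→T; R→M.
Player 2's best replies: T→C; M→C; B→C.
The unique mutual best reply is (T, C), giving (7, 6).
Player 2's commitment gain: 11 − 6 = 5.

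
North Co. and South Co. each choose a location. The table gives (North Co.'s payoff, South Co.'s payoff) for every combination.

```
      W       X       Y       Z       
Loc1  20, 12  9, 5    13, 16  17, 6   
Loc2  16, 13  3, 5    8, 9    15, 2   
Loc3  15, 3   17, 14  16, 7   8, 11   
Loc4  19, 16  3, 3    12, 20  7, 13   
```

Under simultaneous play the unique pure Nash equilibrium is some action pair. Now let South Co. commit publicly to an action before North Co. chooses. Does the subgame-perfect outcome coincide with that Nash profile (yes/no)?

North Co. best-responds to each possible South Co. move:
- W → North Co. plays Loc1 (best of 20, 16, 15, 19); South Co. gets 12.
- X → North Co. plays Loc3 (best of 9, 3, 17, 3); South Co. gets 14.
- Y → North Co. plays Loc3 (best of 13, 8, 16, 12); South Co. gets 7.
- Z → North Co. plays Loc1 (best of 17, 15, 8, 7); South Co. gets 6.
Among 12, 14, 7, 6, the best is 14 at X. Subgame-perfect outcome: (Loc3, X) with payoffs (17, 14).
Now find the simultaneous Nash equilibrium.
North Co.'s best replies: W→Loc1; X→Loc3; Y→Loc3; Z→Loc1.
South Co.'s best replies: Loc1→Y; Loc2→W; Loc3→X; Loc4→Y.
The unique mutual best reply is (Loc3, X), giving (17, 14).
Sequential outcome (Loc3, X) coincides with the Nash profile (Loc3, X).

yes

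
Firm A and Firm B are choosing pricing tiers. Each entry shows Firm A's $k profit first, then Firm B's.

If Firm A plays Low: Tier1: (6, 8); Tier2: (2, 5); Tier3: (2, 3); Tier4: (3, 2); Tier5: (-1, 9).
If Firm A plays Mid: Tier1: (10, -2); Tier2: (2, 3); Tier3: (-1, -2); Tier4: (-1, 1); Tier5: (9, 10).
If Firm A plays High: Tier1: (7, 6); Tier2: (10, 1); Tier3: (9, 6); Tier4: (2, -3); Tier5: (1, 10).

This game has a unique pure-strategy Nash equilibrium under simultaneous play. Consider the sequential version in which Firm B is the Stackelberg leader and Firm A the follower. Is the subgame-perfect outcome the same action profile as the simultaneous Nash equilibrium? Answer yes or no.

yes

Work backward from Firm A's decision.
- Tier1: Firm A compares 6, 10, 7 and picks Mid; Firm B would get -2.
- Tier2: Firm A compares 2, 2, 10 and picks High; Firm B would get 1.
- Tier3: Firm A compares 2, -1, 9 and picks High; Firm B would get 6.
- Tier4: Firm A compares 3, -1, 2 and picks Low; Firm B would get 2.
- Tier5: Firm A compares -1, 9, 1 and picks Mid; Firm B would get 10.
Firm B's induced payoffs are -2, 1, 6, 2, 10, so Firm B commits to Tier5. Subgame-perfect outcome: (Mid, Tier5) with payoffs (9, 10).
For the simultaneous game, intersect best replies.
Firm A's best replies: Tier1→Mid; Tier2→High; Tier3→High; Tier4→Low; Tier5→Mid.
Firm B's best replies: Low→Tier5; Mid→Tier5; High→Tier5.
Only (Mid, Tier5) has each player best-responding; Nash payoffs (9, 10).
Sequential outcome (Mid, Tier5) coincides with the Nash profile (Mid, Tier5).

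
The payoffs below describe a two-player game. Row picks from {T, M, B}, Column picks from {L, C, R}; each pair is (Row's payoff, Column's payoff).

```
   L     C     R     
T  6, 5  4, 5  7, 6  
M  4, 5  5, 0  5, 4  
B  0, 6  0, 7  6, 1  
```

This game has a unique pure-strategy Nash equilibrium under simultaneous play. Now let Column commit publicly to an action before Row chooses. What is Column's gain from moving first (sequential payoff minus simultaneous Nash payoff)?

Row best-responds to each possible Column move:
- L: Row compares 6, 4, 0 and picks T; Column would get 5.
- C: Row compares 4, 5, 0 and picks M; Column would get 0.
- R: Row compares 7, 5, 6 and picks T; Column would get 6.
Column's induced payoffs are 5, 0, 6, so Column commits to R. Subgame-perfect outcome: (T, R) with payoffs (7, 6).
For the simultaneous game, intersect best replies.
Row's best replies: L→T; C→M; R→T.
Column's best replies: T→R; M→L; B→C.
The unique mutual best reply is (T, R), giving (7, 6).
Column's commitment gain: 6 − 6 = 0.

0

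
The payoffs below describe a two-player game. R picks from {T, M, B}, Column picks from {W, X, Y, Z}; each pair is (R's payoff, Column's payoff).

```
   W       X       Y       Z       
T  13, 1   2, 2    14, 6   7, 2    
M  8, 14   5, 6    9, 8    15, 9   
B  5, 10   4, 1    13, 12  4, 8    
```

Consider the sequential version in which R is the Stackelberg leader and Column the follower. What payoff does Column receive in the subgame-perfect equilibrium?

6

Column best-responds to each possible R move:
- T → Column plays Y (best of 1, 2, 6, 2); R gets 14.
- M → Column plays W (best of 14, 6, 8, 9); R gets 8.
- B → Column plays Y (best of 10, 1, 12, 8); R gets 13.
Among 14, 8, 13, the best is 14 at T. Subgame-perfect outcome: (T, Y) with payoffs (14, 6).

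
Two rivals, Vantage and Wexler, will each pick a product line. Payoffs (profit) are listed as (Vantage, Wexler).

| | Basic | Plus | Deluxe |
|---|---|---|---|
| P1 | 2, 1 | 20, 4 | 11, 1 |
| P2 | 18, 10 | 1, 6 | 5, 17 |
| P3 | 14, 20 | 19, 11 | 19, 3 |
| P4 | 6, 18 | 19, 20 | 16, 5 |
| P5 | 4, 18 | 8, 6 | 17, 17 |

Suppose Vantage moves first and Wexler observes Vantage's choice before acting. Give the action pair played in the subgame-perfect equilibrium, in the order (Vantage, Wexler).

Backward induction with Vantage moving first.
- P1 → Wexler plays Plus (best of 1, 4, 1); Vantage gets 20.
- P2 → Wexler plays Deluxe (best of 10, 6, 17); Vantage gets 5.
- P3 → Wexler plays Basic (best of 20, 11, 3); Vantage gets 14.
- P4 → Wexler plays Plus (best of 18, 20, 5); Vantage gets 19.
- P5 → Wexler plays Basic (best of 18, 6, 17); Vantage gets 4.
Among 20, 5, 14, 19, 4, the best is 20 at P1. Subgame-perfect outcome: (P1, Plus) with payoffs (20, 4).

(P1, Plus)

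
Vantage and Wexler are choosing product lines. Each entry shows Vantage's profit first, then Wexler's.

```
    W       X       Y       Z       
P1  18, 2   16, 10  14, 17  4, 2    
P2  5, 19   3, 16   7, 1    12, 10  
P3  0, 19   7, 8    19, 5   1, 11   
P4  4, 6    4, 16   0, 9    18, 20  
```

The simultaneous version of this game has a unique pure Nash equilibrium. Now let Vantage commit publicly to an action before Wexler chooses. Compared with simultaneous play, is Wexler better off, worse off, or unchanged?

unchanged

Wexler best-responds to each possible Vantage move:
- P1 → Wexler plays Y (best of 2, 10, 17, 2); Vantage gets 14.
- P2 → Wexler plays W (best of 19, 16, 1, 10); Vantage gets 5.
- P3 → Wexler plays W (best of 19, 8, 5, 11); Vantage gets 0.
- P4 → Wexler plays Z (best of 6, 16, 9, 20); Vantage gets 18.
Among 14, 5, 0, 18, the best is 18 at P4. Subgame-perfect outcome: (P4, Z) with payoffs (18, 20).
For the simultaneous game, intersect best replies.
Vantage's best replies: W→P1; X→P1; Y→P3; Z→P4.
Wexler's best replies: P1→Y; P2→W; P3→W; P4→Z.
Only (P4, Z) has each player best-responding; Nash payoffs (18, 20).
Wexler earns 20 sequentially versus 20 at the Nash outcome: unchanged.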